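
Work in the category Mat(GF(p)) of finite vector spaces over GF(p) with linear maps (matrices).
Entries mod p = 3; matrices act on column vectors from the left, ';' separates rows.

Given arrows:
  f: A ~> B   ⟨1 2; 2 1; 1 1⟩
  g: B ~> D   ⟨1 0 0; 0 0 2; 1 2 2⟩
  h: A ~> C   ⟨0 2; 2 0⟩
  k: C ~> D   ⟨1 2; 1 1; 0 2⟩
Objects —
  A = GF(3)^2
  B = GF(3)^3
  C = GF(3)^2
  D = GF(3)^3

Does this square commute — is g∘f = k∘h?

Answer: COMMUTES

Trace:
1) trace f;g:
  e0=[1,0] f~>[1,2,1] g~>[1,2,1]
  e1=[0,1] f~>[2,1,1] g~>[2,2,0]
  result₁ = ⟨1 2; 2 2; 1 0⟩
2) trace h;k:
  e0=[1,0] h~>[0,2] k~>[1,2,1]
  e1=[0,1] h~>[2,0] k~>[2,2,0]
  result₂ = ⟨1 2; 2 2; 1 0⟩
Equal? equal; square commutes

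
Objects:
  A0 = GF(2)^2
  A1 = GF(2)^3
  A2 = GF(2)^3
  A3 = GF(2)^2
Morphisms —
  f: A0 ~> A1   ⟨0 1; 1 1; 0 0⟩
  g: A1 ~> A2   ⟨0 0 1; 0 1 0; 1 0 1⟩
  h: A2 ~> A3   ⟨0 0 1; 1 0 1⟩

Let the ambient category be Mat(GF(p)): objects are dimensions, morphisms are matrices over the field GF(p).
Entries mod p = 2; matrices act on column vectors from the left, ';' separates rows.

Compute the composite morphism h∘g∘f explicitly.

Answer: ⟨0 1; 0 1⟩

Work:
  e0=(1,0) f~>(0,1,0) g~>(0,1,0) h~>(0,0)
  e1=(0,1) f~>(1,1,0) g~>(0,1,1) h~>(1,1)
⟦path⟧: ⟨0 1; 0 1⟩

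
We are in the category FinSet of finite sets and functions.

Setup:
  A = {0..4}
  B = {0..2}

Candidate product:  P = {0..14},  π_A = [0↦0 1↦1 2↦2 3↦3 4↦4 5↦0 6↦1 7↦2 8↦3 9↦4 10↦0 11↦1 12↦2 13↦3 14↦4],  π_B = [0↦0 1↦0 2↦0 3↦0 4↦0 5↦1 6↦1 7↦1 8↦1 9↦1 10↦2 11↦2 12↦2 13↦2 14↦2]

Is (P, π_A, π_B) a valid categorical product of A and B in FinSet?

|A|·|B| = 5·3 = 15;  |P| = 15
Check the pairing map k ↦ (π_A(k), π_B(k)):
  0 ↦ (0,0)
  1 ↦ (1,0)
  2 ↦ (2,0)
  3 ↦ (3,0)
  4 ↦ (4,0)
  5 ↦ (0,1)
  6 ↦ (1,1)
  7 ↦ (2,1)
  8 ↦ (3,1)
  9 ↦ (4,1)
  10 ↦ (0,2)
  11 ↦ (1,2)
  12 ↦ (2,2)
  13 ↦ (3,2)
  14 ↦ (4,2)
distinct pairs in image: 15 / 15 needed
  → bijection onto A×B; projections well-typed.

Answer: VALID PRODUCT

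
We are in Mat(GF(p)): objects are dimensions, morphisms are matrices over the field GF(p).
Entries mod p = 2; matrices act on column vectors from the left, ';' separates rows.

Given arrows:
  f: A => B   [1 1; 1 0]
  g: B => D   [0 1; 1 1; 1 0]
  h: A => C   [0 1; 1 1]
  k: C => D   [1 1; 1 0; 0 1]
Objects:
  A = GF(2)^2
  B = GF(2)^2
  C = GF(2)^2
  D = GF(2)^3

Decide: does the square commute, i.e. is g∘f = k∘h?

Answer: COMMUTES

Work:
Along f;g (path 1):
  e0=⟨1,0⟩ f=>⟨1,1⟩ g=>⟨1,0,1⟩
  e1=⟨0,1⟩ f=>⟨1,0⟩ g=>⟨0,1,1⟩
  result₁ = [1 0; 0 1; 1 1]
Along h;k (path 2):
  e0=⟨1,0⟩ h=>⟨0,1⟩ k=>⟨1,0,1⟩
  e1=⟨0,1⟩ h=>⟨1,1⟩ k=>⟨0,1,1⟩
  result₂ = [1 0; 0 1; 1 1]
Equal? same morphism ✓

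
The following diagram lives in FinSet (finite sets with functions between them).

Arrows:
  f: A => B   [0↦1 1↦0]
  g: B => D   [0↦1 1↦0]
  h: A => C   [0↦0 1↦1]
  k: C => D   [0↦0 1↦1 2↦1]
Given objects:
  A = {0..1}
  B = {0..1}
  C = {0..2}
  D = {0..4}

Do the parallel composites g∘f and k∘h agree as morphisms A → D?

Along f;g (path 1):
  0 f=>1 g=>0
  1 f=>0 g=>1
  composite₁ = [0↦0 1↦1]
Along h;k (path 2):
  0 h=>0 k=>0
  1 h=>1 k=>1
  composite₂ = [0↦0 1↦1]
Equal? equal; square commutes

Answer: COMMUTES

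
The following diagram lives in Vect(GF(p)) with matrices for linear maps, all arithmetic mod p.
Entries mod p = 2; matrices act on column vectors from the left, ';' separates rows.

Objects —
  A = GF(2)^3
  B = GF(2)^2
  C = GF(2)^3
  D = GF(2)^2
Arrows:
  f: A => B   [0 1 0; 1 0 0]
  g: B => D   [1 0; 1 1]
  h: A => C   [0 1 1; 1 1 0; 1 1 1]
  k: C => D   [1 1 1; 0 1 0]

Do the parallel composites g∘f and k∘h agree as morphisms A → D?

Along f;g (path 1):
  e0=(1,0,0) f=>(0,1) g=>(0,1)
  e1=(0,1,0) f=>(1,0) g=>(1,1)
  e2=(0,0,1) f=>(0,0) g=>(0,0)
  composite₁ = [0 1 0; 1 1 0]
Along h;k (path 2):
  e0=(1,0,0) h=>(0,1,1) k=>(0,1)
  e1=(0,1,0) h=>(1,1,1) k=>(1,1)
  e2=(0,0,1) h=>(1,0,1) k=>(0,0)
  composite₂ = [0 1 0; 1 1 0]
Equal? equal; square commutes

Answer: COMMUTES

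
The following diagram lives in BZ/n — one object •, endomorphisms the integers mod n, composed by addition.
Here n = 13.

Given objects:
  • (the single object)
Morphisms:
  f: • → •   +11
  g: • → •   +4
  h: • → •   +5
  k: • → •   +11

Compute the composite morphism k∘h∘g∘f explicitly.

  0 +11≡11 +4≡2 +5≡7 +11≡5  (mod 13)
⟦path⟧: +5

Answer: +5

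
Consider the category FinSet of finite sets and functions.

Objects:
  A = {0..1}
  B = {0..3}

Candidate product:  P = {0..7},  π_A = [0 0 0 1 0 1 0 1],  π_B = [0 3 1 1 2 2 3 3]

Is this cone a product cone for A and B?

|A|·|B| = 2·4 = 8;  |P| = 8
Check the pairing map k ↦ (π_A(k), π_B(k)):
  0 : (0,0)
  1 : (0,3)
  2 : (0,1)
  3 : (1,1)
  4 : (0,2)
  5 : (1,2)
  6 : (0,3)  ✗ repeats pair of k=1
  7 : (1,3)
distinct pairs in image: 7 / 8 needed
  → (0,3) hit at k=1 and k=6

Answer: NOT A VALID PRODUCT — duplicate pair at indices 6,1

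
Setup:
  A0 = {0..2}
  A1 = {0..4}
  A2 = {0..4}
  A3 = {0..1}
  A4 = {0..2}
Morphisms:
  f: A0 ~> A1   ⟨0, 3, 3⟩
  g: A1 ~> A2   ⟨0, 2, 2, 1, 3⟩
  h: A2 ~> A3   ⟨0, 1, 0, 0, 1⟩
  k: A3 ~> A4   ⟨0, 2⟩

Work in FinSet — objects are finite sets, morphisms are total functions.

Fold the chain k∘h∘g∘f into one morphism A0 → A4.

Answer: ⟨0, 2, 2⟩

Trace:
  0 f~>0 g~>0 h~>0 k~>0
  1 f~>3 g~>1 h~>1 k~>2
  2 f~>3 g~>1 h~>1 k~>2
result: ⟨0, 2, 2⟩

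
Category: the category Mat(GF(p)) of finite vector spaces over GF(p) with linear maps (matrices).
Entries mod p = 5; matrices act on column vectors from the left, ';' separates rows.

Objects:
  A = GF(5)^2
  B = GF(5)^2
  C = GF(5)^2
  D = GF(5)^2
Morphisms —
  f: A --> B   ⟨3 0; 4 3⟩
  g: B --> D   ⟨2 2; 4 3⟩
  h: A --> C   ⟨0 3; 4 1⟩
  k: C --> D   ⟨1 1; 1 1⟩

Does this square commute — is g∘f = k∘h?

Path 1 = f;g:
  e0=⟨1,0⟩ f-->⟨3,4⟩ g-->⟨4,4⟩
  e1=⟨0,1⟩ f-->⟨0,3⟩ g-->⟨1,4⟩
  result₁ = ⟨4 1; 4 4⟩
Path 2 = h;k:
  e0=⟨1,0⟩ h-->⟨0,4⟩ k-->⟨4,4⟩
  e1=⟨0,1⟩ h-->⟨3,1⟩ k-->⟨4,4⟩
  result₂ = ⟨4 4; 4 4⟩
Equal? NO — does not commute

Answer: DOES NOT COMMUTE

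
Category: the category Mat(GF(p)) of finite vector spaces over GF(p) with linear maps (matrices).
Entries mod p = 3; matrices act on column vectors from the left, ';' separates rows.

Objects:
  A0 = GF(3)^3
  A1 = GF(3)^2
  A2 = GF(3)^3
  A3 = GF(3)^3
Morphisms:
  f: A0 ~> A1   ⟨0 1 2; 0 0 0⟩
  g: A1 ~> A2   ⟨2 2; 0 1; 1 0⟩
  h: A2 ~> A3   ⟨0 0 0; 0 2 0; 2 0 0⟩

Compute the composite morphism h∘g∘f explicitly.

  e0=⟨1,0,0⟩ f~>⟨0,0⟩ g~>⟨0,0,0⟩ h~>⟨0,0,0⟩
  e1=⟨0,1,0⟩ f~>⟨1,0⟩ g~>⟨2,0,1⟩ h~>⟨0,0,1⟩
  e2=⟨0,0,1⟩ f~>⟨2,0⟩ g~>⟨1,0,2⟩ h~>⟨0,0,2⟩
⟦path⟧: ⟨0 0 0; 0 0 0; 0 1 2⟩

Answer: ⟨0 0 0; 0 0 0; 0 1 2⟩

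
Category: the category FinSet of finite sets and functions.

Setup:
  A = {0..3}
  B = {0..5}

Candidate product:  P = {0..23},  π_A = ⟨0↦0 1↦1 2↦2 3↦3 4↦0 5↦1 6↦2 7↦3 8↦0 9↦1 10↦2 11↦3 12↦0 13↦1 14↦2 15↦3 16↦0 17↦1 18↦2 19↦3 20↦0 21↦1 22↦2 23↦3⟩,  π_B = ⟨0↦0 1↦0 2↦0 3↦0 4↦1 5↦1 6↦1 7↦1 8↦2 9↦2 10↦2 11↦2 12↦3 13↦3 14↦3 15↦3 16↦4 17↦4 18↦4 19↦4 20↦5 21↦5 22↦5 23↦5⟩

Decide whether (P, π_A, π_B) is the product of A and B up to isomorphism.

Answer: VALID PRODUCT

Work:
|A|·|B| = 4·6 = 24;  |P| = 24
Check the pairing map k ↦ (π_A(k), π_B(k)):
  0 ↦ (0,0)
  1 ↦ (1,0)
  2 ↦ (2,0)
  3 ↦ (3,0)
  4 ↦ (0,1)
  5 ↦ (1,1)
  6 ↦ (2,1)
  7 ↦ (3,1)
  8 ↦ (0,2)
  9 ↦ (1,2)
  10 ↦ (2,2)
  11 ↦ (3,2)
  12 ↦ (0,3)
  13 ↦ (1,3)
  14 ↦ (2,3)
  15 ↦ (3,3)
  16 ↦ (0,4)
  17 ↦ (1,4)
  18 ↦ (2,4)
  19 ↦ (3,4)
  20 ↦ (0,5)
  21 ↦ (1,5)
  22 ↦ (2,5)
  23 ↦ (3,5)
distinct pairs in image: 24 / 24 needed
  → bijection onto A×B; projections well-typed.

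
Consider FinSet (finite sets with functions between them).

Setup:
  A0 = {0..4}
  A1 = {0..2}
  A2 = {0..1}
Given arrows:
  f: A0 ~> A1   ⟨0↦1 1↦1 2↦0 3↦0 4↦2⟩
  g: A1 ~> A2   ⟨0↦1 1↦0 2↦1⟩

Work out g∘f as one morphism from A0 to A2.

Answer: ⟨0↦0 1↦0 2↦1 3↦1 4↦1⟩

Work:
  0 f~>1 g~>0
  1 f~>1 g~>0
  2 f~>0 g~>1
  3 f~>0 g~>1
  4 f~>2 g~>1
result: ⟨0↦0 1↦0 2↦1 3↦1 4↦1⟩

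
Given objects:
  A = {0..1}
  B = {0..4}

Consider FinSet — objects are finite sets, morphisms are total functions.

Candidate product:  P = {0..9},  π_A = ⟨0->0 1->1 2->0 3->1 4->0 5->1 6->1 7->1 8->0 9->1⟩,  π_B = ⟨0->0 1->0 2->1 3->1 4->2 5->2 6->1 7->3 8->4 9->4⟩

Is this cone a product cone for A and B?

|A|·|B| = 2·5 = 10;  |P| = 10
Check the pairing map k ↦ (π_A(k), π_B(k)):
  0 -> (0,0)
  1 -> (1,0)
  2 -> (0,1)
  3 -> (1,1)
  4 -> (0,2)
  5 -> (1,2)
  6 -> (1,1)  ✗ repeats pair of k=3
  7 -> (1,3)
  8 -> (0,4)
  9 -> (1,4)
distinct pairs in image: 9 / 10 needed
  → (1,1) hit at k=3 and k=6

Answer: NOT A VALID PRODUCT — duplicate pair at indices 3,6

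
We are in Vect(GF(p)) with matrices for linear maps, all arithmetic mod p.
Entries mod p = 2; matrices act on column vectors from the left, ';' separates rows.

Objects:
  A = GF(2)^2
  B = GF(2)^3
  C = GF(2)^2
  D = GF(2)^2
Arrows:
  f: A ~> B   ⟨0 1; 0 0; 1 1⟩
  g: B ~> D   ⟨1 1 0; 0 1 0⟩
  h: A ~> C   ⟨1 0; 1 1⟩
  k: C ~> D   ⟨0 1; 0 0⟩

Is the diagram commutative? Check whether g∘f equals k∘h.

Path 1 = f;g:
  e0=[1,0] f~>[0,0,1] g~>[0,0]
  e1=[0,1] f~>[1,0,1] g~>[1,0]
  ⟦path⟧₁ = ⟨0 1; 0 0⟩
Path 2 = h;k:
  e0=[1,0] h~>[1,1] k~>[1,0]
  e1=[0,1] h~>[0,1] k~>[1,0]
  ⟦path⟧₂ = ⟨1 1; 0 0⟩
Equal? distinct morphisms ✗

Answer: DOES NOT COMMUTE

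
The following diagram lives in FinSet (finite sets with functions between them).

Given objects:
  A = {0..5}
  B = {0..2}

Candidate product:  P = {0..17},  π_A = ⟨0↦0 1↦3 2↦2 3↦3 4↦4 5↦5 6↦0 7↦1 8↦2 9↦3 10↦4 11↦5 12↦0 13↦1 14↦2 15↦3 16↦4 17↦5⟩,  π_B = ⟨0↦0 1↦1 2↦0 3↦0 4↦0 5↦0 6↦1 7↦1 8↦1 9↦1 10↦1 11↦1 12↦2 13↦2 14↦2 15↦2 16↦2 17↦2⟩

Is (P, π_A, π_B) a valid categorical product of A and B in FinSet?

|A|·|B| = 6·3 = 18;  |P| = 18
Check the pairing map k ↦ (π_A(k), π_B(k)):
  0 ↦ (0,0)
  1 ↦ (3,1)
  2 ↦ (2,0)
  3 ↦ (3,0)
  4 ↦ (4,0)
  5 ↦ (5,0)
  6 ↦ (0,1)
  7 ↦ (1,1)
  8 ↦ (2,1)
  9 ↦ (3,1)  ✗ repeats pair of k=1
  10 ↦ (4,1)
  11 ↦ (5,1)
  12 ↦ (0,2)
  13 ↦ (1,2)
  14 ↦ (2,2)
  15 ↦ (3,2)
  16 ↦ (4,2)
  17 ↦ (5,2)
distinct pairs in image: 17 / 18 needed
  → (3,1) hit at k=1 and k=9

Answer: NOT A VALID PRODUCT — duplicate pair at indices 9,1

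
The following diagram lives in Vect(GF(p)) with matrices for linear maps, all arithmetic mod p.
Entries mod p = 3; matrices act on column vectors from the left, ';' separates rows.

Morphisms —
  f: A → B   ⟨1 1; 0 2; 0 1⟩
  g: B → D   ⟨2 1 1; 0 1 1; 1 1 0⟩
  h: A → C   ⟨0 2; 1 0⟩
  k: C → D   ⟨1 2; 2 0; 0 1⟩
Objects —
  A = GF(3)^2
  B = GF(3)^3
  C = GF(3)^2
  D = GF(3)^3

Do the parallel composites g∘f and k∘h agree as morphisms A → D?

Answer: DOES NOT COMMUTE

Trace:
Path 1 = f;g:
  e0=(1,0) f→(1,0,0) g→(2,0,1)
  e1=(0,1) f→(1,2,1) g→(2,0,0)
  composite₁ = ⟨2 2; 0 0; 1 0⟩
Path 2 = h;k:
  e0=(1,0) h→(0,1) k→(2,0,1)
  e1=(0,1) h→(2,0) k→(2,1,0)
  composite₂ = ⟨2 2; 0 1; 1 0⟩
Equal? distinct morphisms ✗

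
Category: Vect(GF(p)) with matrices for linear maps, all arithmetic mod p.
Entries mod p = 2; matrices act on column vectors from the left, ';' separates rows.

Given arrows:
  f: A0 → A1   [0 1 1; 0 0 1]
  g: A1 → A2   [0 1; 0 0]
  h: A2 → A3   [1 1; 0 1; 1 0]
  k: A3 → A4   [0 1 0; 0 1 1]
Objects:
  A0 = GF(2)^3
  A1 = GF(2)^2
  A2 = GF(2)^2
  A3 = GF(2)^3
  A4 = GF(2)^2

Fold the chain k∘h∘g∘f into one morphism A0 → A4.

Answer: [0 0 0; 0 0 1]

Trace:
  e0=⟨1,0,0⟩ f→⟨0,0⟩ g→⟨0,0⟩ h→⟨0,0,0⟩ k→⟨0,0⟩
  e1=⟨0,1,0⟩ f→⟨1,0⟩ g→⟨0,0⟩ h→⟨0,0,0⟩ k→⟨0,0⟩
  e2=⟨0,0,1⟩ f→⟨1,1⟩ g→⟨1,0⟩ h→⟨1,0,1⟩ k→⟨0,1⟩
result: [0 0 0; 0 0 1]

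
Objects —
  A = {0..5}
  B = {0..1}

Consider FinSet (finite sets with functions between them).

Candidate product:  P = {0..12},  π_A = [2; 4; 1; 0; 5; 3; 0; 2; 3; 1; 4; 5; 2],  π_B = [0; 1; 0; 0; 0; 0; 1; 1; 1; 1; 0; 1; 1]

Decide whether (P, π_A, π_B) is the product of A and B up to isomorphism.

|A|·|B| = 6·2 = 12;  |P| = 13
  → cardinalities differ; no bijection possible.

Answer: NOT A VALID PRODUCT — |P|=13 ≠ |A|·|B|=12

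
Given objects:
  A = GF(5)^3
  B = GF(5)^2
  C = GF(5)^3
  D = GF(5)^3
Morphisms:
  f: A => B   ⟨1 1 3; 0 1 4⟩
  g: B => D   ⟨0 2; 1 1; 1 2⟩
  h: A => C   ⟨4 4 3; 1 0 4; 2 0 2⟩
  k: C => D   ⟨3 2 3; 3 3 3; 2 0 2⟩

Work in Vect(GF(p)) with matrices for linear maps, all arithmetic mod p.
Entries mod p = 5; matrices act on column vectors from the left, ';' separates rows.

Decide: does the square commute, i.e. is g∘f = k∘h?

Answer: DOES NOT COMMUTE

Work:
1) trace f;g:
  e0=⟨1,0,0⟩ f=>⟨1,0⟩ g=>⟨0,1,1⟩
  e1=⟨0,1,0⟩ f=>⟨1,1⟩ g=>⟨2,2,3⟩
  e2=⟨0,0,1⟩ f=>⟨3,4⟩ g=>⟨3,2,1⟩
  composite₁ = ⟨0 2 3; 1 2 2; 1 3 1⟩
2) trace h;k:
  e0=⟨1,0,0⟩ h=>⟨4,1,2⟩ k=>⟨0,1,2⟩
  e1=⟨0,1,0⟩ h=>⟨4,0,0⟩ k=>⟨2,2,3⟩
  e2=⟨0,0,1⟩ h=>⟨3,4,2⟩ k=>⟨3,2,0⟩
  composite₂ = ⟨0 2 3; 1 2 2; 2 3 0⟩
Equal? NO — does not commute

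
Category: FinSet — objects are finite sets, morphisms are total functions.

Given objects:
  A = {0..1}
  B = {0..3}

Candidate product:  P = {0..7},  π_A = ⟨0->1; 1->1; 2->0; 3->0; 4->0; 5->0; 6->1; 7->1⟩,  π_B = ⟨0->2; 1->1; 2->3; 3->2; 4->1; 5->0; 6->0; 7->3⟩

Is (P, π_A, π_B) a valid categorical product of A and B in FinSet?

|A|·|B| = 2·4 = 8;  |P| = 8
Check the pairing map k ↦ (π_A(k), π_B(k)):
  0 -> (1,2)
  1 -> (1,1)
  2 -> (0,3)
  3 -> (0,2)
  4 -> (0,1)
  5 -> (0,0)
  6 -> (1,0)
  7 -> (1,3)
distinct pairs in image: 8 / 8 needed
  → bijection onto A×B; projections well-typed.

Answer: VALID PRODUCT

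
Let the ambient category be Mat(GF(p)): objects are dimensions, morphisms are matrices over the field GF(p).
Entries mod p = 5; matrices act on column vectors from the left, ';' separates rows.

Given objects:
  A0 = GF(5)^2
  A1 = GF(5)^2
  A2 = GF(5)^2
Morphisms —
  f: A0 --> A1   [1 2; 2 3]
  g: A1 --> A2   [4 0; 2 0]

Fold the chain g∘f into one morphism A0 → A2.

Answer: [4 3; 2 4]

Work:
  e0=(1,0) f-->(1,2) g-->(4,2)
  e1=(0,1) f-->(2,3) g-->(3,4)
composite: [4 3; 2 4]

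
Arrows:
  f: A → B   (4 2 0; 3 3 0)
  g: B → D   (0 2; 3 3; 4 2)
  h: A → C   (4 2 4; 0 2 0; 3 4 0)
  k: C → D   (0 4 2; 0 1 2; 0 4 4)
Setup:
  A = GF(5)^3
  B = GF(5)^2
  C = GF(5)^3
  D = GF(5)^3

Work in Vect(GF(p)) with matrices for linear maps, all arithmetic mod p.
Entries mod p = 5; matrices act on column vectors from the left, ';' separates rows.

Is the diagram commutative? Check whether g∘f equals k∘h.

1) trace f;g:
  e0=⟨1,0,0⟩ f→⟨4,3⟩ g→⟨1,1,2⟩
  e1=⟨0,1,0⟩ f→⟨2,3⟩ g→⟨1,0,4⟩
  e2=⟨0,0,1⟩ f→⟨0,0⟩ g→⟨0,0,0⟩
  ⟦path⟧₁ = (1 1 0; 1 0 0; 2 4 0)
2) trace h;k:
  e0=⟨1,0,0⟩ h→⟨4,0,3⟩ k→⟨1,1,2⟩
  e1=⟨0,1,0⟩ h→⟨2,2,4⟩ k→⟨1,0,4⟩
  e2=⟨0,0,1⟩ h→⟨4,0,0⟩ k→⟨0,0,0⟩
  ⟦path⟧₂ = (1 1 0; 1 0 0; 2 4 0)
Equal? YES — commutes

Answer: COMMUTES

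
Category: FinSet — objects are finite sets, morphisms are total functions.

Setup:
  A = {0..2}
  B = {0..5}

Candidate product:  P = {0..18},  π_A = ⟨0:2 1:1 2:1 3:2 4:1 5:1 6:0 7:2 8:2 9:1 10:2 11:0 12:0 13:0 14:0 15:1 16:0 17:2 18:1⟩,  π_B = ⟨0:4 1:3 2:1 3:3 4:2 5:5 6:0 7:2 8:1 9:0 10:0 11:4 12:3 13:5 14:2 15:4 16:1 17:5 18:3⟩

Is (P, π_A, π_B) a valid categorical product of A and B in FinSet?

|A|·|B| = 3·6 = 18;  |P| = 19
  → cardinalities differ; no bijection possible.

Answer: NOT A VALID PRODUCT — |P|=19 ≠ |A|·|B|=18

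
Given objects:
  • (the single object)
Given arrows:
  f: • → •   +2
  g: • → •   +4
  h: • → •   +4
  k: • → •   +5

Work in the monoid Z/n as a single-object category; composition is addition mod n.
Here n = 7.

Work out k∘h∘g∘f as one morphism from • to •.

Answer: +1

Derivation:
  0 +2≡2 +4≡6 +4≡3 +5≡1  (mod 7)
⟦path⟧: +1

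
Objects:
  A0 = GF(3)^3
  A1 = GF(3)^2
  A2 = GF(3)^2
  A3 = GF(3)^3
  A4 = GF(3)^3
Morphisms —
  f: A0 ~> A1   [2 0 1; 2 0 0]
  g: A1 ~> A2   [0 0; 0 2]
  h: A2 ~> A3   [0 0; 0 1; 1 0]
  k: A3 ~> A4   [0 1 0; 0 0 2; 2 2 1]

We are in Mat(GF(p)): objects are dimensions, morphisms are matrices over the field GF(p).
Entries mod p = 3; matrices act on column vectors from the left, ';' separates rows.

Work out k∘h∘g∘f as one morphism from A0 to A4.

Answer: [1 0 0; 0 0 0; 2 0 0]

Trace:
  e0=[1,0,0] f~>[2,2] g~>[0,1] h~>[0,1,0] k~>[1,0,2]
  e1=[0,1,0] f~>[0,0] g~>[0,0] h~>[0,0,0] k~>[0,0,0]
  e2=[0,0,1] f~>[1,0] g~>[0,0] h~>[0,0,0] k~>[0,0,0]
⟦path⟧: [1 0 0; 0 0 0; 2 0 0]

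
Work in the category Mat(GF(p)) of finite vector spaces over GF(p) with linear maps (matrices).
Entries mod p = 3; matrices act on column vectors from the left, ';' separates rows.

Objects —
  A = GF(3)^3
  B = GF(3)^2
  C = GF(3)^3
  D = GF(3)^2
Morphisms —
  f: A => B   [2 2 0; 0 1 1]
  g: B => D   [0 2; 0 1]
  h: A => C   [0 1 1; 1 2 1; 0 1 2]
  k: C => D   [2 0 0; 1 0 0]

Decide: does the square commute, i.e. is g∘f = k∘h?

Answer: COMMUTES

Derivation:
Path 1 = f;g:
  e0=⟨1,0,0⟩ f=>⟨2,0⟩ g=>⟨0,0⟩
  e1=⟨0,1,0⟩ f=>⟨2,1⟩ g=>⟨2,1⟩
  e2=⟨0,0,1⟩ f=>⟨0,1⟩ g=>⟨2,1⟩
  result₁ = [0 2 2; 0 1 1]
Path 2 = h;k:
  e0=⟨1,0,0⟩ h=>⟨0,1,0⟩ k=>⟨0,0⟩
  e1=⟨0,1,0⟩ h=>⟨1,2,1⟩ k=>⟨2,1⟩
  e2=⟨0,0,1⟩ h=>⟨1,1,2⟩ k=>⟨2,1⟩
  result₂ = [0 2 2; 0 1 1]
Equal? same morphism ✓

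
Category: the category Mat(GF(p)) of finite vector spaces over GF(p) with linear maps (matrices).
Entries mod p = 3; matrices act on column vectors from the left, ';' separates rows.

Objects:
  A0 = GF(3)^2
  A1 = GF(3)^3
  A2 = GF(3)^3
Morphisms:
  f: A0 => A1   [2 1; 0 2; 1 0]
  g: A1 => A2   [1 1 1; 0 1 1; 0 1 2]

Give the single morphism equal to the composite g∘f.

  e0=(1,0) f=>(2,0,1) g=>(0,1,2)
  e1=(0,1) f=>(1,2,0) g=>(0,2,2)
⟦path⟧: [0 0; 1 2; 2 2]

Answer: [0 0; 1 2; 2 2]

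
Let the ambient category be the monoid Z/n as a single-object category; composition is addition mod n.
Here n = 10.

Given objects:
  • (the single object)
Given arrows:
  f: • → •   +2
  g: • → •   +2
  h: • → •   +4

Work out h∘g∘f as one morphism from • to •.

  0 +2≡2 +2≡4 +4≡8  (mod 10)
result: +8

Answer: +8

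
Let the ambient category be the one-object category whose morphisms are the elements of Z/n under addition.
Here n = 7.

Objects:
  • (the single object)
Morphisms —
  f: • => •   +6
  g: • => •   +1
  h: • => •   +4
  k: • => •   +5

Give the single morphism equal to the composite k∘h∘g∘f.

Answer: +2

Work:
  0 +6≡6 +1≡0 +4≡4 +5≡2  (mod 7)
⟦path⟧: +2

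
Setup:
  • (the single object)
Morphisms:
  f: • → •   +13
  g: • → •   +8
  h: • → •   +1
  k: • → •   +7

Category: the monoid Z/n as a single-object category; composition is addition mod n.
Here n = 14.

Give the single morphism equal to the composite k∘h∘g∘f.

  0 +13≡13 +8≡7 +1≡8 +7≡1  (mod 14)
result: +1

Answer: +1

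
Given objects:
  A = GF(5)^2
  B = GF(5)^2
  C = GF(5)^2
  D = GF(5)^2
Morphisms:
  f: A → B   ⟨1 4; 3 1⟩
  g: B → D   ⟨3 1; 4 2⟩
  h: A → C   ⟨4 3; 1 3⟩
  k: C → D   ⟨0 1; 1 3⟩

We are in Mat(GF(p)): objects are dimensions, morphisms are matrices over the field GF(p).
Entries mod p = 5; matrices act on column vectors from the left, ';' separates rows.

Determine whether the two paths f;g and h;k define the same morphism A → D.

Along f;g (path 1):
  e0=⟨1,0⟩ f→⟨1,3⟩ g→⟨1,0⟩
  e1=⟨0,1⟩ f→⟨4,1⟩ g→⟨3,3⟩
  composite₁ = ⟨1 3; 0 3⟩
Along h;k (path 2):
  e0=⟨1,0⟩ h→⟨4,1⟩ k→⟨1,2⟩
  e1=⟨0,1⟩ h→⟨3,3⟩ k→⟨3,2⟩
  composite₂ = ⟨1 3; 2 2⟩
Equal? distinct morphisms ✗

Answer: DOES NOT COMMUTE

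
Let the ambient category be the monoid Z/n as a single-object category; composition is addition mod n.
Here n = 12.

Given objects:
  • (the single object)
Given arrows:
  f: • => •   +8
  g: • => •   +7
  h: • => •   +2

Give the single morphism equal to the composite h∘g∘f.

Answer: +5

Derivation:
  0 +8≡8 +7≡3 +2≡5  (mod 12)
⟦path⟧: +5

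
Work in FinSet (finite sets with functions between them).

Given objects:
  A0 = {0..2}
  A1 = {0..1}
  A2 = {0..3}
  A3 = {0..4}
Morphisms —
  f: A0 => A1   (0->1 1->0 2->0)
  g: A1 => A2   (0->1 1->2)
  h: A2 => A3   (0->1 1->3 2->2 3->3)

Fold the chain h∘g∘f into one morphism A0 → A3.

  0 f=>1 g=>2 h=>2
  1 f=>0 g=>1 h=>3
  2 f=>0 g=>1 h=>3
result: (0->2 1->3 2->3)

Answer: (0->2 1->3 2->3)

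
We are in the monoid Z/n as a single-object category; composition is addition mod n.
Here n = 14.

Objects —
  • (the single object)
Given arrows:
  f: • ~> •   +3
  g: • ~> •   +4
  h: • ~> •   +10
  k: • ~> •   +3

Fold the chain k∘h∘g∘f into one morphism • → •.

  0 +3≡3 +4≡7 +10≡3 +3≡6  (mod 14)
composite: +6

Answer: +6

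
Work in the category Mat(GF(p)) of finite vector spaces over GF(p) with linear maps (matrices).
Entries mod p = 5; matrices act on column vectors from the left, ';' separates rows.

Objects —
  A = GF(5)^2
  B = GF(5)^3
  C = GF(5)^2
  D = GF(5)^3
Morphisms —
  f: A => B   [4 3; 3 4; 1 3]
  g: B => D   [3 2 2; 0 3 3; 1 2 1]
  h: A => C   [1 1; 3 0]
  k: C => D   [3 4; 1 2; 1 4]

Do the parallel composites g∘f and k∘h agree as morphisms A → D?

Path 1 = f;g:
  e0=[1,0] f=>[4,3,1] g=>[0,2,1]
  e1=[0,1] f=>[3,4,3] g=>[3,1,4]
  composite₁ = [0 3; 2 1; 1 4]
Path 2 = h;k:
  e0=[1,0] h=>[1,3] k=>[0,2,3]
  e1=[0,1] h=>[1,0] k=>[3,1,1]
  composite₂ = [0 3; 2 1; 3 1]
Equal? differ; not commutative

Answer: DOES NOT COMMUTE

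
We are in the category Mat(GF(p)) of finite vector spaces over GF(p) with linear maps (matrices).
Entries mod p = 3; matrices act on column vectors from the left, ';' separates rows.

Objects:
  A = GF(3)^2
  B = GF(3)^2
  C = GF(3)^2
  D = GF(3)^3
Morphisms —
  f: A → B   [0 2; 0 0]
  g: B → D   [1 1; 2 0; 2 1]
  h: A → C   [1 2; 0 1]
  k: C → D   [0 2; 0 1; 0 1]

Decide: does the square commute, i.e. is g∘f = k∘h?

Answer: COMMUTES

Work:
Along f;g (path 1):
  e0=[1,0] f→[0,0] g→[0,0,0]
  e1=[0,1] f→[2,0] g→[2,1,1]
  result₁ = [0 2; 0 1; 0 1]
Along h;k (path 2):
  e0=[1,0] h→[1,0] k→[0,0,0]
  e1=[0,1] h→[2,1] k→[2,1,1]
  result₂ = [0 2; 0 1; 0 1]
Equal? YES — commutes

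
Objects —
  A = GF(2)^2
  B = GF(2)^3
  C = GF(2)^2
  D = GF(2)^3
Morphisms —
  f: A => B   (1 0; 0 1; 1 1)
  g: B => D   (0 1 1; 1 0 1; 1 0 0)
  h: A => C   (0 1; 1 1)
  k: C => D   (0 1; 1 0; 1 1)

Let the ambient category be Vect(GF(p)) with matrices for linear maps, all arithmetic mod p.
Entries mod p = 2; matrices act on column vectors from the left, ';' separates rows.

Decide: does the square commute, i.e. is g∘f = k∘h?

Along f;g (path 1):
  e0=⟨1,0⟩ f=>⟨1,0,1⟩ g=>⟨1,0,1⟩
  e1=⟨0,1⟩ f=>⟨0,1,1⟩ g=>⟨0,1,0⟩
  composite₁ = (1 0; 0 1; 1 0)
Along h;k (path 2):
  e0=⟨1,0⟩ h=>⟨0,1⟩ k=>⟨1,0,1⟩
  e1=⟨0,1⟩ h=>⟨1,1⟩ k=>⟨1,1,0⟩
  composite₂ = (1 1; 0 1; 1 0)
Equal? differ; not commutative

Answer: DOES NOT COMMUTE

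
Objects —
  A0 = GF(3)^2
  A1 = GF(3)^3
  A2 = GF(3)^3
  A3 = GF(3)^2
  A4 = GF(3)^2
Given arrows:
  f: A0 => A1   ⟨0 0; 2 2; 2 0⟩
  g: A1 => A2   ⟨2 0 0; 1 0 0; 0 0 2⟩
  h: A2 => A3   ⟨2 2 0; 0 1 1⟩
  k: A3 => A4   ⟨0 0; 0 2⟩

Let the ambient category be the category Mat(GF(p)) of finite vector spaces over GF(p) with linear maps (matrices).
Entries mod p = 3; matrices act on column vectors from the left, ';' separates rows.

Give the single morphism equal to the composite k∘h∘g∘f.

Answer: ⟨0 0; 2 0⟩

Trace:
  e0=⟨1,0⟩ f=>⟨0,2,2⟩ g=>⟨0,0,1⟩ h=>⟨0,1⟩ k=>⟨0,2⟩
  e1=⟨0,1⟩ f=>⟨0,2,0⟩ g=>⟨0,0,0⟩ h=>⟨0,0⟩ k=>⟨0,0⟩
⟦path⟧: ⟨0 0; 2 0⟩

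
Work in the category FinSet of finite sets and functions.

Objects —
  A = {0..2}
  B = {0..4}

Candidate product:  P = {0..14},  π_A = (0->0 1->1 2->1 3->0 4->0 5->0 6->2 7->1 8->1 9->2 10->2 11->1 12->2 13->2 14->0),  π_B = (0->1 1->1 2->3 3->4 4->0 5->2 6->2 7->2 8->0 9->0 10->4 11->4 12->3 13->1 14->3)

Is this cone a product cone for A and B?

Answer: VALID PRODUCT

Derivation:
|A|·|B| = 3·5 = 15;  |P| = 15
Check the pairing map k ↦ (π_A(k), π_B(k)):
  0 -> (0,1)
  1 -> (1,1)
  2 -> (1,3)
  3 -> (0,4)
  4 -> (0,0)
  5 -> (0,2)
  6 -> (2,2)
  7 -> (1,2)
  8 -> (1,0)
  9 -> (2,0)
  10 -> (2,4)
  11 -> (1,4)
  12 -> (2,3)
  13 -> (2,1)
  14 -> (0,3)
distinct pairs in image: 15 / 15 needed
  → bijection onto A×B; projections well-typed.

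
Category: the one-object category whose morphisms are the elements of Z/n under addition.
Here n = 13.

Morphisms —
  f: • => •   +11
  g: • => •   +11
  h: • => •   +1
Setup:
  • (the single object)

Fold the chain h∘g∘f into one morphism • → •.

  0 +11≡11 +11≡9 +1≡10  (mod 13)
result: +10

Answer: +10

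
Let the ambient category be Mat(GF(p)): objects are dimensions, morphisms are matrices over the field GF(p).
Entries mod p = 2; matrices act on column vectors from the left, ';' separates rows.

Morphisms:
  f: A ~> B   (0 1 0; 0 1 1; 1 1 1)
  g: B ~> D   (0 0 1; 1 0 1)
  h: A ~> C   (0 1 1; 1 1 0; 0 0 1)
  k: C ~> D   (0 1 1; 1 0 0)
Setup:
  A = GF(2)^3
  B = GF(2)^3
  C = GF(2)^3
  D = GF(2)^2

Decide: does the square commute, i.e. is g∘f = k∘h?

Answer: DOES NOT COMMUTE

Work:
1) trace f;g:
  e0=⟨1,0,0⟩ f~>⟨0,0,1⟩ g~>⟨1,1⟩
  e1=⟨0,1,0⟩ f~>⟨1,1,1⟩ g~>⟨1,0⟩
  e2=⟨0,0,1⟩ f~>⟨0,1,1⟩ g~>⟨1,1⟩
  composite₁ = (1 1 1; 1 0 1)
2) trace h;k:
  e0=⟨1,0,0⟩ h~>⟨0,1,0⟩ k~>⟨1,0⟩
  e1=⟨0,1,0⟩ h~>⟨1,1,0⟩ k~>⟨1,1⟩
  e2=⟨0,0,1⟩ h~>⟨1,0,1⟩ k~>⟨1,1⟩
  composite₂ = (1 1 1; 0 1 1)
Equal? NO — does not commute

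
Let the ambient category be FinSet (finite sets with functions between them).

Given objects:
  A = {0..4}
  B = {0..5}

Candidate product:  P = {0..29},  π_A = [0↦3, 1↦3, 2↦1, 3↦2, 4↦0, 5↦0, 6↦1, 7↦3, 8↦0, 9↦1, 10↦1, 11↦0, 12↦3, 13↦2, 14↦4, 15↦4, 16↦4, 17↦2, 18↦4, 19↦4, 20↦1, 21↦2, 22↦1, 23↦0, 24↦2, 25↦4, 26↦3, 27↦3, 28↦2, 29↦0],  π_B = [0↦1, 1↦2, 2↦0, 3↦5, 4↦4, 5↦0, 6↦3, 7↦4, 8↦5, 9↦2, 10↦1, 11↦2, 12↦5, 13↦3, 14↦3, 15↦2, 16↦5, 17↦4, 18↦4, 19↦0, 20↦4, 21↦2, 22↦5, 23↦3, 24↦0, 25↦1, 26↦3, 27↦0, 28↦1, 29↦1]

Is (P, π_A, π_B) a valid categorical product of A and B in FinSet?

Answer: VALID PRODUCT

Work:
|A|·|B| = 5·6 = 30;  |P| = 30
Check the pairing map k ↦ (π_A(k), π_B(k)):
  0 ↦ (3,1)
  1 ↦ (3,2)
  2 ↦ (1,0)
  3 ↦ (2,5)
  4 ↦ (0,4)
  5 ↦ (0,0)
  6 ↦ (1,3)
  7 ↦ (3,4)
  8 ↦ (0,5)
  9 ↦ (1,2)
  10 ↦ (1,1)
  11 ↦ (0,2)
  12 ↦ (3,5)
  13 ↦ (2,3)
  14 ↦ (4,3)
  15 ↦ (4,2)
  16 ↦ (4,5)
  17 ↦ (2,4)
  18 ↦ (4,4)
  19 ↦ (4,0)
  20 ↦ (1,4)
  21 ↦ (2,2)
  22 ↦ (1,5)
  23 ↦ (0,3)
  24 ↦ (2,0)
  25 ↦ (4,1)
  26 ↦ (3,3)
  27 ↦ (3,0)
  28 ↦ (2,1)
  29 ↦ (0,1)
distinct pairs in image: 30 / 30 needed
  → bijection onto A×B; projections well-typed.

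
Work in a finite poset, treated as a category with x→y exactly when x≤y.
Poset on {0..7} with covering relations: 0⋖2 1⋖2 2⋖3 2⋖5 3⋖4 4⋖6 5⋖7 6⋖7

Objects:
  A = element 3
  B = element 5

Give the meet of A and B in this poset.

Answer: A∧B = 2

Work:
{x : x⊑A ∧ x⊑B} = {0,1,2}  (A=3, B=5)
  0 ⊑ 2
  1 ⊑ 2
  2 ⊑ 2
glb = 2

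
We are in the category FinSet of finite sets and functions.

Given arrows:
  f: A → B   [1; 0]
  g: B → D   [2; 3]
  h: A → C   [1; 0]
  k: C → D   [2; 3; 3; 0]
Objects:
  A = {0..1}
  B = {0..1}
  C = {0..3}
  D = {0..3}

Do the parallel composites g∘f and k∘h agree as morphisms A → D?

Path 1 = f;g:
  0 f→1 g→3
  1 f→0 g→2
  composite₁ = [3; 2]
Path 2 = h;k:
  0 h→1 k→3
  1 h→0 k→2
  composite₂ = [3; 2]
Equal? same morphism ✓

Answer: COMMUTES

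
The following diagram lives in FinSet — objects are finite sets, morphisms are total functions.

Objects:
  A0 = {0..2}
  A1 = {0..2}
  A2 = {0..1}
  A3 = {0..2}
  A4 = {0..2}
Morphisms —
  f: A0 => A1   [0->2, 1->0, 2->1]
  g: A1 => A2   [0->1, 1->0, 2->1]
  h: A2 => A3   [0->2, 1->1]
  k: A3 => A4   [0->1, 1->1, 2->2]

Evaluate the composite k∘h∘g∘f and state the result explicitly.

  0 f=>2 g=>1 h=>1 k=>1
  1 f=>0 g=>1 h=>1 k=>1
  2 f=>1 g=>0 h=>2 k=>2
composite: [0->1, 1->1, 2->2]

Answer: [0->1, 1->1, 2->2]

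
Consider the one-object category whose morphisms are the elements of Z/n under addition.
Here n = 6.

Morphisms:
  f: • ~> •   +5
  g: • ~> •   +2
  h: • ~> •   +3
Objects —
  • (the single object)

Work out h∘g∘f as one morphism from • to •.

Answer: +4

Trace:
  0 +5≡5 +2≡1 +3≡4  (mod 6)
⟦path⟧: +4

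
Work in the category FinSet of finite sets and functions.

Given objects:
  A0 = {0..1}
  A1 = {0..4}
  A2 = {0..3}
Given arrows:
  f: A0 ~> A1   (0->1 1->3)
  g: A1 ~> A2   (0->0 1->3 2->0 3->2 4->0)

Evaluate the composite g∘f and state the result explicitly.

  0 f~>1 g~>3
  1 f~>3 g~>2
composite: (0->3 1->2)

Answer: (0->3 1->2)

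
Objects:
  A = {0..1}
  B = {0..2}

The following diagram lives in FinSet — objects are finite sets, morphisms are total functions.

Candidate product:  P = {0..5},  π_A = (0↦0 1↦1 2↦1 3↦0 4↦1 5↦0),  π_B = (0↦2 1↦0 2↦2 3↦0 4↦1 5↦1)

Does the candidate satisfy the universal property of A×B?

|A|·|B| = 2·3 = 6;  |P| = 6
Check the pairing map k ↦ (π_A(k), π_B(k)):
  0 ↦ (0,2)
  1 ↦ (1,0)
  2 ↦ (1,2)
  3 ↦ (0,0)
  4 ↦ (1,1)
  5 ↦ (0,1)
distinct pairs in image: 6 / 6 needed
  → bijection onto A×B; projections well-typed.

Answer: VALID PRODUCT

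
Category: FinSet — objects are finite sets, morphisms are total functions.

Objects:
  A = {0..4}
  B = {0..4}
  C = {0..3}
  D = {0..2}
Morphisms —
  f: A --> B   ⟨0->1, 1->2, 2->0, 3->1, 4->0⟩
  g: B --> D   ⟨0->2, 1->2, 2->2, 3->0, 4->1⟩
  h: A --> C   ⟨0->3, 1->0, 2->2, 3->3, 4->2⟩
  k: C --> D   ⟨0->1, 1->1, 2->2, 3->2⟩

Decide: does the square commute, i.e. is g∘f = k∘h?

Answer: DOES NOT COMMUTE

Trace:
Along f;g (path 1):
  0 f-->1 g-->2
  1 f-->2 g-->2
  2 f-->0 g-->2
  3 f-->1 g-->2
  4 f-->0 g-->2
  composite₁ = ⟨0->2, 1->2, 2->2, 3->2, 4->2⟩
Along h;k (path 2):
  0 h-->3 k-->2
  1 h-->0 k-->1
  2 h-->2 k-->2
  3 h-->3 k-->2
  4 h-->2 k-->2
  composite₂ = ⟨0->2, 1->1, 2->2, 3->2, 4->2⟩
Equal? differ; not commutative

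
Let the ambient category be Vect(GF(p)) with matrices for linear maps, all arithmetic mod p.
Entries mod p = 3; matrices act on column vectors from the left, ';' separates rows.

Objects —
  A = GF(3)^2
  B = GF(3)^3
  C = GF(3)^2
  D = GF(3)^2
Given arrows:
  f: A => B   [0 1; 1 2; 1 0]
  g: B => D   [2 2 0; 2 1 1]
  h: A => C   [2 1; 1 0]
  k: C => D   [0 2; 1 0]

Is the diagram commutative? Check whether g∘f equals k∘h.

Path 1 = f;g:
  e0=(1,0) f=>(0,1,1) g=>(2,2)
  e1=(0,1) f=>(1,2,0) g=>(0,1)
  composite₁ = [2 0; 2 1]
Path 2 = h;k:
  e0=(1,0) h=>(2,1) k=>(2,2)
  e1=(0,1) h=>(1,0) k=>(0,1)
  composite₂ = [2 0; 2 1]
Equal? YES — commutes

Answer: COMMUTES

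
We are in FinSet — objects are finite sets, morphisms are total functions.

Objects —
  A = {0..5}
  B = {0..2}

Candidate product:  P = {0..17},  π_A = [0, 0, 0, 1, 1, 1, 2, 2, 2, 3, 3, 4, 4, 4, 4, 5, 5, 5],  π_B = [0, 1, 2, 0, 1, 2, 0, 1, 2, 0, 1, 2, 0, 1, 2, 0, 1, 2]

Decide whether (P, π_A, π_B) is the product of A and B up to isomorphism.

Answer: NOT A VALID PRODUCT — duplicate pair at indices 14,11

Trace:
|A|·|B| = 6·3 = 18;  |P| = 18
Check the pairing map k ↦ (π_A(k), π_B(k)):
  0 : (0,0)
  1 : (0,1)
  2 : (0,2)
  3 : (1,0)
  4 : (1,1)
  5 : (1,2)
  6 : (2,0)
  7 : (2,1)
  8 : (2,2)
  9 : (3,0)
  10 : (3,1)
  11 : (4,2)
  12 : (4,0)
  13 : (4,1)
  14 : (4,2)  ✗ repeats pair of k=11
  15 : (5,0)
  16 : (5,1)
  17 : (5,2)
distinct pairs in image: 17 / 18 needed
  → (4,2) hit at k=11 and k=14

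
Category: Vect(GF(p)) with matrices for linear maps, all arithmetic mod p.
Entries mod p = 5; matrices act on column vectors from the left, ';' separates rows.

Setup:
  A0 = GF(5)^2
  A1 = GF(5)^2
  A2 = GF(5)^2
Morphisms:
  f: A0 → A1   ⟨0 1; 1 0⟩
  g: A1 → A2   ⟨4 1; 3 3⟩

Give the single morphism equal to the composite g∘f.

Answer: ⟨1 4; 3 3⟩

Derivation:
  e0=(1,0) f→(0,1) g→(1,3)
  e1=(0,1) f→(1,0) g→(4,3)
composite: ⟨1 4; 3 3⟩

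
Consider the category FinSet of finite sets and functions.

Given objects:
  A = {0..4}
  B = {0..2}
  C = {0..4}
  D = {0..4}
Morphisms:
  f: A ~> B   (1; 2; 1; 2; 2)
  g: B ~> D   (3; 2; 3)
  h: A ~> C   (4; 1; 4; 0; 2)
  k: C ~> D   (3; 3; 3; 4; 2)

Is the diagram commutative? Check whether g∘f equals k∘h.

Along f;g (path 1):
  0 f~>1 g~>2
  1 f~>2 g~>3
  2 f~>1 g~>2
  3 f~>2 g~>3
  4 f~>2 g~>3
  composite₁ = (2; 3; 2; 3; 3)
Along h;k (path 2):
  0 h~>4 k~>2
  1 h~>1 k~>3
  2 h~>4 k~>2
  3 h~>0 k~>3
  4 h~>2 k~>3
  composite₂ = (2; 3; 2; 3; 3)
Equal? YES — commutes

Answer: COMMUTES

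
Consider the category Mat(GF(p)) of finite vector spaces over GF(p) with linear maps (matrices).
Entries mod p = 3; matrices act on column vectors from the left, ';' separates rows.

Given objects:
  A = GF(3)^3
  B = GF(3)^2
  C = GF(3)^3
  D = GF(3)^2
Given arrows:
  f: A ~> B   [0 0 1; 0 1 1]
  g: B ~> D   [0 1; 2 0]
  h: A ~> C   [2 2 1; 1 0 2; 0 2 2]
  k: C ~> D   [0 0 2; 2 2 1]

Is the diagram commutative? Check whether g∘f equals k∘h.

Answer: COMMUTES

Trace:
Along f;g (path 1):
  e0=(1,0,0) f~>(0,0) g~>(0,0)
  e1=(0,1,0) f~>(0,1) g~>(1,0)
  e2=(0,0,1) f~>(1,1) g~>(1,2)
  result₁ = [0 1 1; 0 0 2]
Along h;k (path 2):
  e0=(1,0,0) h~>(2,1,0) k~>(0,0)
  e1=(0,1,0) h~>(2,0,2) k~>(1,0)
  e2=(0,0,1) h~>(1,2,2) k~>(1,2)
  result₂ = [0 1 1; 0 0 2]
Equal? YES — commutes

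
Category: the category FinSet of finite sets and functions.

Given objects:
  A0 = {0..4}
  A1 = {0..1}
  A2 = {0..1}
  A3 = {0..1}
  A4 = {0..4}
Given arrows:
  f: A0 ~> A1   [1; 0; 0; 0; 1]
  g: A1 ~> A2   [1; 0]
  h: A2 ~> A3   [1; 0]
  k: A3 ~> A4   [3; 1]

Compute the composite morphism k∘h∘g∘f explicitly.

Answer: [1; 3; 3; 3; 1]

Derivation:
  0 f~>1 g~>0 h~>1 k~>1
  1 f~>0 g~>1 h~>0 k~>3
  2 f~>0 g~>1 h~>0 k~>3
  3 f~>0 g~>1 h~>0 k~>3
  4 f~>1 g~>0 h~>1 k~>1
result: [1; 3; 3; 3; 1]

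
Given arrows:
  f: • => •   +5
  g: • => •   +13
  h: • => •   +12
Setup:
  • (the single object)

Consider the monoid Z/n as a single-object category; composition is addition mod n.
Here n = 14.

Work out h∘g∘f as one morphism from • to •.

  0 +5≡5 +13≡4 +12≡2  (mod 14)
⟦path⟧: +2

Answer: +2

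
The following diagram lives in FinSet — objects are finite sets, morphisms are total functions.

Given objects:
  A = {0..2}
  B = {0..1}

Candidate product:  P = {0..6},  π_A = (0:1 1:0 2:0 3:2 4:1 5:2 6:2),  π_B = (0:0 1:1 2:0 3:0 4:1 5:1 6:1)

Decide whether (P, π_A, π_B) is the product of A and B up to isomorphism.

Answer: NOT A VALID PRODUCT — |P|=7 ≠ |A|·|B|=6

Trace:
|A|·|B| = 3·2 = 6;  |P| = 7
  → cardinalities differ; no bijection possible.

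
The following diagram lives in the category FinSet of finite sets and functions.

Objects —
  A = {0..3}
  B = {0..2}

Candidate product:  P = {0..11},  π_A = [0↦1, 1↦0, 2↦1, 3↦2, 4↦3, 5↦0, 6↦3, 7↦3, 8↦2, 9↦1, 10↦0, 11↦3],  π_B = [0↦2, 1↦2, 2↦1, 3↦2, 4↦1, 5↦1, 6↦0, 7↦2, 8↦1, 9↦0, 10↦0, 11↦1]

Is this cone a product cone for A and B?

|A|·|B| = 4·3 = 12;  |P| = 12
Check the pairing map k ↦ (π_A(k), π_B(k)):
  0 ↦ (1,2)
  1 ↦ (0,2)
  2 ↦ (1,1)
  3 ↦ (2,2)
  4 ↦ (3,1)
  5 ↦ (0,1)
  6 ↦ (3,0)
  7 ↦ (3,2)
  8 ↦ (2,1)
  9 ↦ (1,0)
  10 ↦ (0,0)
  11 ↦ (3,1)  ✗ repeats pair of k=4
distinct pairs in image: 11 / 12 needed
  → (3,1) hit at k=4 and k=11

Answer: NOT A VALID PRODUCT — duplicate pair at indices 11,4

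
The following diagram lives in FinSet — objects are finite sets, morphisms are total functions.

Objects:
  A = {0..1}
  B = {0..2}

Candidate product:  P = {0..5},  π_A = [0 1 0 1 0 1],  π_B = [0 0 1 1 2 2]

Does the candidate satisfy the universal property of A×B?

Answer: VALID PRODUCT

Trace:
|A|·|B| = 2·3 = 6;  |P| = 6
Check the pairing map k ↦ (π_A(k), π_B(k)):
  0 : (0,0)
  1 : (1,0)
  2 : (0,1)
  3 : (1,1)
  4 : (0,2)
  5 : (1,2)
distinct pairs in image: 6 / 6 needed
  → bijection onto A×B; projections well-typed.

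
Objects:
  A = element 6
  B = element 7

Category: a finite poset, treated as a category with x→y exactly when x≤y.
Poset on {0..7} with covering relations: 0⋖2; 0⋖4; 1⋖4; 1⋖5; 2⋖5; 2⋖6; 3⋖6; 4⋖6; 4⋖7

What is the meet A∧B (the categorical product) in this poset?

Common predecessors of 6,7: {0,1,4}
  0 <= 4
  1 <= 4
  4 <= 4
glb = 4

Answer: A∧B = 4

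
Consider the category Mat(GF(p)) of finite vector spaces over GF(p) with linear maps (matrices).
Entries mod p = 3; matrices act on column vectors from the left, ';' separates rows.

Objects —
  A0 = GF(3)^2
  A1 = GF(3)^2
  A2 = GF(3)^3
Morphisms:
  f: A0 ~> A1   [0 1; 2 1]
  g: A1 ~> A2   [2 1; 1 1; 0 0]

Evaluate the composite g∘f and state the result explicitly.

  e0=[1,0] f~>[0,2] g~>[2,2,0]
  e1=[0,1] f~>[1,1] g~>[0,2,0]
result: [2 0; 2 2; 0 0]

Answer: [2 0; 2 2; 0 0]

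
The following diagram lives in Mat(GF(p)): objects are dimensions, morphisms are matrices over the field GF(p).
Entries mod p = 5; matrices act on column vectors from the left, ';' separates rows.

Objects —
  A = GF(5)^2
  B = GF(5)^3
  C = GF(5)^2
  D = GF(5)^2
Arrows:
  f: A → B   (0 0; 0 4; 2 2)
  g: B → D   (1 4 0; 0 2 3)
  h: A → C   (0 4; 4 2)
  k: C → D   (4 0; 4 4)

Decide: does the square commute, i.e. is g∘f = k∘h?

Answer: COMMUTES

Derivation:
Path 1 = f;g:
  e0=(1,0) f→(0,0,2) g→(0,1)
  e1=(0,1) f→(0,4,2) g→(1,4)
  ⟦path⟧₁ = (0 1; 1 4)
Path 2 = h;k:
  e0=(1,0) h→(0,4) k→(0,1)
  e1=(0,1) h→(4,2) k→(1,4)
  ⟦path⟧₂ = (0 1; 1 4)
Equal? YES — commutes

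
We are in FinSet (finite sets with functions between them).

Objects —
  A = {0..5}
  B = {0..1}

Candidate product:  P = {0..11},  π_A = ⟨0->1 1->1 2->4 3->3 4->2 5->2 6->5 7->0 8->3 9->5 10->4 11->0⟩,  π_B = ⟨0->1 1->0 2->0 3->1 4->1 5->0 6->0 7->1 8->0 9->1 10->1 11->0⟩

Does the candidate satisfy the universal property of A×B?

|A|·|B| = 6·2 = 12;  |P| = 12
Check the pairing map k ↦ (π_A(k), π_B(k)):
  0 -> (1,1)
  1 -> (1,0)
  2 -> (4,0)
  3 -> (3,1)
  4 -> (2,1)
  5 -> (2,0)
  6 -> (5,0)
  7 -> (0,1)
  8 -> (3,0)
  9 -> (5,1)
  10 -> (4,1)
  11 -> (0,0)
distinct pairs in image: 12 / 12 needed
  → bijection onto A×B; projections well-typed.

Answer: VALID PRODUCT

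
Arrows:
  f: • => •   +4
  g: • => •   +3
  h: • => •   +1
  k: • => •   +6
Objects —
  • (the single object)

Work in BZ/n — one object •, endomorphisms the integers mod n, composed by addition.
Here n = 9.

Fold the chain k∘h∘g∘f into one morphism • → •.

  0 +4≡4 +3≡7 +1≡8 +6≡5  (mod 9)
⟦path⟧: +5

Answer: +5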